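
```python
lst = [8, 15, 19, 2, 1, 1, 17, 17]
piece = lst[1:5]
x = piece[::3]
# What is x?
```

lst has length 8. The slice lst[1:5] selects indices [1, 2, 3, 4] (1->15, 2->19, 3->2, 4->1), giving [15, 19, 2, 1]. So piece = [15, 19, 2, 1]. piece has length 4. The slice piece[::3] selects indices [0, 3] (0->15, 3->1), giving [15, 1].

[15, 1]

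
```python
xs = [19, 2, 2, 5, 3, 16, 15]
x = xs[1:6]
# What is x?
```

xs has length 7. The slice xs[1:6] selects indices [1, 2, 3, 4, 5] (1->2, 2->2, 3->5, 4->3, 5->16), giving [2, 2, 5, 3, 16].

[2, 2, 5, 3, 16]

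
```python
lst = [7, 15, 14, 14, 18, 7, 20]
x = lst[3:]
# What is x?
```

lst has length 7. The slice lst[3:] selects indices [3, 4, 5, 6] (3->14, 4->18, 5->7, 6->20), giving [14, 18, 7, 20].

[14, 18, 7, 20]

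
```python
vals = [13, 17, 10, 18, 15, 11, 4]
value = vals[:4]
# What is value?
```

vals has length 7. The slice vals[:4] selects indices [0, 1, 2, 3] (0->13, 1->17, 2->10, 3->18), giving [13, 17, 10, 18].

[13, 17, 10, 18]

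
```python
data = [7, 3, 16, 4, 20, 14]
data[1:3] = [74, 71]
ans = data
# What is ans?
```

data starts as [7, 3, 16, 4, 20, 14] (length 6). The slice data[1:3] covers indices [1, 2] with values [3, 16]. Replacing that slice with [74, 71] (same length) produces [7, 74, 71, 4, 20, 14].

[7, 74, 71, 4, 20, 14]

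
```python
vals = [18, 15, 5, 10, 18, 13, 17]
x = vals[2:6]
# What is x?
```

vals has length 7. The slice vals[2:6] selects indices [2, 3, 4, 5] (2->5, 3->10, 4->18, 5->13), giving [5, 10, 18, 13].

[5, 10, 18, 13]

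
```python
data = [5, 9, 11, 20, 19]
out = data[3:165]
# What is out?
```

data has length 5. The slice data[3:165] selects indices [3, 4] (3->20, 4->19), giving [20, 19].

[20, 19]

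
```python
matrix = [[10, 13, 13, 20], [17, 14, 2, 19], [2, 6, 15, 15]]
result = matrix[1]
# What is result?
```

matrix has 3 rows. Row 1 is [17, 14, 2, 19].

[17, 14, 2, 19]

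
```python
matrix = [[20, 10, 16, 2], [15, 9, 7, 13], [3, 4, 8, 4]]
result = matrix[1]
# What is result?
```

matrix has 3 rows. Row 1 is [15, 9, 7, 13].

[15, 9, 7, 13]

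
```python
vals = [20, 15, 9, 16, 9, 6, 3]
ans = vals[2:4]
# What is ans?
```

vals has length 7. The slice vals[2:4] selects indices [2, 3] (2->9, 3->16), giving [9, 16].

[9, 16]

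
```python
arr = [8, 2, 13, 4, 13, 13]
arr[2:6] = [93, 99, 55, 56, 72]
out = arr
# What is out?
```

arr starts as [8, 2, 13, 4, 13, 13] (length 6). The slice arr[2:6] covers indices [2, 3, 4, 5] with values [13, 4, 13, 13]. Replacing that slice with [93, 99, 55, 56, 72] (different length) produces [8, 2, 93, 99, 55, 56, 72].

[8, 2, 93, 99, 55, 56, 72]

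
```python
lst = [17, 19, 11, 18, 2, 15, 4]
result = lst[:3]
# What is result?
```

lst has length 7. The slice lst[:3] selects indices [0, 1, 2] (0->17, 1->19, 2->11), giving [17, 19, 11].

[17, 19, 11]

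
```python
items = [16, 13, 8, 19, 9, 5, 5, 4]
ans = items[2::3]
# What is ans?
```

items has length 8. The slice items[2::3] selects indices [2, 5] (2->8, 5->5), giving [8, 5].

[8, 5]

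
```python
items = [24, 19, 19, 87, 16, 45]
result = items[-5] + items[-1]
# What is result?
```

items has length 6. Negative index -5 maps to positive index 6 + (-5) = 1. items[1] = 19.
items has length 6. Negative index -1 maps to positive index 6 + (-1) = 5. items[5] = 45.
Sum: 19 + 45 = 64.

64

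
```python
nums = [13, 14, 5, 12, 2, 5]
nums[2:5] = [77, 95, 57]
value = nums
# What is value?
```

nums starts as [13, 14, 5, 12, 2, 5] (length 6). The slice nums[2:5] covers indices [2, 3, 4] with values [5, 12, 2]. Replacing that slice with [77, 95, 57] (same length) produces [13, 14, 77, 95, 57, 5].

[13, 14, 77, 95, 57, 5]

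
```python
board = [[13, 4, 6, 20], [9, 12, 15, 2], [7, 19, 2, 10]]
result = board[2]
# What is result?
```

board has 3 rows. Row 2 is [7, 19, 2, 10].

[7, 19, 2, 10]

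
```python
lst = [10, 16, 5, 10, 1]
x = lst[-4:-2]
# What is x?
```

lst has length 5. The slice lst[-4:-2] selects indices [1, 2] (1->16, 2->5), giving [16, 5].

[16, 5]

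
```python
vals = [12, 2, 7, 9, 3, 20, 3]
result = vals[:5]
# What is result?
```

vals has length 7. The slice vals[:5] selects indices [0, 1, 2, 3, 4] (0->12, 1->2, 2->7, 3->9, 4->3), giving [12, 2, 7, 9, 3].

[12, 2, 7, 9, 3]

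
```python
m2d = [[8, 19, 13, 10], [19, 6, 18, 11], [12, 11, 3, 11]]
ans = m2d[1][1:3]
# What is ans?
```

m2d[1] = [19, 6, 18, 11]. m2d[1] has length 4. The slice m2d[1][1:3] selects indices [1, 2] (1->6, 2->18), giving [6, 18].

[6, 18]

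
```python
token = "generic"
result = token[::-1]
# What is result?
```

token has length 7. The slice token[::-1] selects indices [6, 5, 4, 3, 2, 1, 0] (6->'c', 5->'i', 4->'r', 3->'e', 2->'n', 1->'e', 0->'g'), giving 'cireneg'.

'cireneg'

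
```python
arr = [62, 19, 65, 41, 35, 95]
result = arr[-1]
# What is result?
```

arr has length 6. Negative index -1 maps to positive index 6 + (-1) = 5. arr[5] = 95.

95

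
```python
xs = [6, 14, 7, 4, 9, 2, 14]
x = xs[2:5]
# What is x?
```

xs has length 7. The slice xs[2:5] selects indices [2, 3, 4] (2->7, 3->4, 4->9), giving [7, 4, 9].

[7, 4, 9]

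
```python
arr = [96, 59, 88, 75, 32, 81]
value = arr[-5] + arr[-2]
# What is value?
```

arr has length 6. Negative index -5 maps to positive index 6 + (-5) = 1. arr[1] = 59.
arr has length 6. Negative index -2 maps to positive index 6 + (-2) = 4. arr[4] = 32.
Sum: 59 + 32 = 91.

91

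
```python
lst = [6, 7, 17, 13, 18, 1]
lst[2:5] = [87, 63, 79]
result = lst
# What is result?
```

lst starts as [6, 7, 17, 13, 18, 1] (length 6). The slice lst[2:5] covers indices [2, 3, 4] with values [17, 13, 18]. Replacing that slice with [87, 63, 79] (same length) produces [6, 7, 87, 63, 79, 1].

[6, 7, 87, 63, 79, 1]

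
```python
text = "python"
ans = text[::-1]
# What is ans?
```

text has length 6. The slice text[::-1] selects indices [5, 4, 3, 2, 1, 0] (5->'n', 4->'o', 3->'h', 2->'t', 1->'y', 0->'p'), giving 'nohtyp'.

'nohtyp'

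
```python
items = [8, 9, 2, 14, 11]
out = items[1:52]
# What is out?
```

items has length 5. The slice items[1:52] selects indices [1, 2, 3, 4] (1->9, 2->2, 3->14, 4->11), giving [9, 2, 14, 11].

[9, 2, 14, 11]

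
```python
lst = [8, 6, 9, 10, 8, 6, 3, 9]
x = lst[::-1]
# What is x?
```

lst has length 8. The slice lst[::-1] selects indices [7, 6, 5, 4, 3, 2, 1, 0] (7->9, 6->3, 5->6, 4->8, 3->10, 2->9, 1->6, 0->8), giving [9, 3, 6, 8, 10, 9, 6, 8].

[9, 3, 6, 8, 10, 9, 6, 8]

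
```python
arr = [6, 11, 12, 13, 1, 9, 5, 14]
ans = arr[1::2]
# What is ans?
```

arr has length 8. The slice arr[1::2] selects indices [1, 3, 5, 7] (1->11, 3->13, 5->9, 7->14), giving [11, 13, 9, 14].

[11, 13, 9, 14]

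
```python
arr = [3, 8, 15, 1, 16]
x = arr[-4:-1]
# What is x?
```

arr has length 5. The slice arr[-4:-1] selects indices [1, 2, 3] (1->8, 2->15, 3->1), giving [8, 15, 1].

[8, 15, 1]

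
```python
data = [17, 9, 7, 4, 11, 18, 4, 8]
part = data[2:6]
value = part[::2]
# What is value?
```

data has length 8. The slice data[2:6] selects indices [2, 3, 4, 5] (2->7, 3->4, 4->11, 5->18), giving [7, 4, 11, 18]. So part = [7, 4, 11, 18]. part has length 4. The slice part[::2] selects indices [0, 2] (0->7, 2->11), giving [7, 11].

[7, 11]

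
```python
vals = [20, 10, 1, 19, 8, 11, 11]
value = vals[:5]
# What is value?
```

vals has length 7. The slice vals[:5] selects indices [0, 1, 2, 3, 4] (0->20, 1->10, 2->1, 3->19, 4->8), giving [20, 10, 1, 19, 8].

[20, 10, 1, 19, 8]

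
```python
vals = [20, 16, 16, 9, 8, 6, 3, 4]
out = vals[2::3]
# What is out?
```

vals has length 8. The slice vals[2::3] selects indices [2, 5] (2->16, 5->6), giving [16, 6].

[16, 6]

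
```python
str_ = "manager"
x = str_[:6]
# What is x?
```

str_ has length 7. The slice str_[:6] selects indices [0, 1, 2, 3, 4, 5] (0->'m', 1->'a', 2->'n', 3->'a', 4->'g', 5->'e'), giving 'manage'.

'manage'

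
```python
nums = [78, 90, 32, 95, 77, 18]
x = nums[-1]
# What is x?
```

nums has length 6. Negative index -1 maps to positive index 6 + (-1) = 5. nums[5] = 18.

18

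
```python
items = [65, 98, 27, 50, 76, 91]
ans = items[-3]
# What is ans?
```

items has length 6. Negative index -3 maps to positive index 6 + (-3) = 3. items[3] = 50.

50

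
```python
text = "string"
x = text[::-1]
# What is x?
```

text has length 6. The slice text[::-1] selects indices [5, 4, 3, 2, 1, 0] (5->'g', 4->'n', 3->'i', 2->'r', 1->'t', 0->'s'), giving 'gnirts'.

'gnirts'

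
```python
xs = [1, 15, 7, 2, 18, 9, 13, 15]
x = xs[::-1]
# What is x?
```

xs has length 8. The slice xs[::-1] selects indices [7, 6, 5, 4, 3, 2, 1, 0] (7->15, 6->13, 5->9, 4->18, 3->2, 2->7, 1->15, 0->1), giving [15, 13, 9, 18, 2, 7, 15, 1].

[15, 13, 9, 18, 2, 7, 15, 1]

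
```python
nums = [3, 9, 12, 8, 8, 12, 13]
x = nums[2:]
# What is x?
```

nums has length 7. The slice nums[2:] selects indices [2, 3, 4, 5, 6] (2->12, 3->8, 4->8, 5->12, 6->13), giving [12, 8, 8, 12, 13].

[12, 8, 8, 12, 13]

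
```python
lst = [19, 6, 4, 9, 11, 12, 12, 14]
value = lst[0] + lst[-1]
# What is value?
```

lst has length 8. lst[0] = 19.
lst has length 8. Negative index -1 maps to positive index 8 + (-1) = 7. lst[7] = 14.
Sum: 19 + 14 = 33.

33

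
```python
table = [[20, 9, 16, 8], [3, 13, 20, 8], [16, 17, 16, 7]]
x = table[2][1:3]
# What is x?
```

table[2] = [16, 17, 16, 7]. table[2] has length 4. The slice table[2][1:3] selects indices [1, 2] (1->17, 2->16), giving [17, 16].

[17, 16]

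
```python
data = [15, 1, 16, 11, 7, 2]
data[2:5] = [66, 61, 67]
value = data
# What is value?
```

data starts as [15, 1, 16, 11, 7, 2] (length 6). The slice data[2:5] covers indices [2, 3, 4] with values [16, 11, 7]. Replacing that slice with [66, 61, 67] (same length) produces [15, 1, 66, 61, 67, 2].

[15, 1, 66, 61, 67, 2]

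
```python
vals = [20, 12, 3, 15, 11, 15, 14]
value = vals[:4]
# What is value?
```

vals has length 7. The slice vals[:4] selects indices [0, 1, 2, 3] (0->20, 1->12, 2->3, 3->15), giving [20, 12, 3, 15].

[20, 12, 3, 15]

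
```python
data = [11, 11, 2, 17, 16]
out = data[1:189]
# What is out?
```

data has length 5. The slice data[1:189] selects indices [1, 2, 3, 4] (1->11, 2->2, 3->17, 4->16), giving [11, 2, 17, 16].

[11, 2, 17, 16]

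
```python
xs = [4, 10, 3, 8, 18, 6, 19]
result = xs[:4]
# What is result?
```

xs has length 7. The slice xs[:4] selects indices [0, 1, 2, 3] (0->4, 1->10, 2->3, 3->8), giving [4, 10, 3, 8].

[4, 10, 3, 8]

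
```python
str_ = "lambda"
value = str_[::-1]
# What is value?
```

str_ has length 6. The slice str_[::-1] selects indices [5, 4, 3, 2, 1, 0] (5->'a', 4->'d', 3->'b', 2->'m', 1->'a', 0->'l'), giving 'adbmal'.

'adbmal'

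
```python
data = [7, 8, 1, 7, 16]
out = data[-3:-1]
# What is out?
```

data has length 5. The slice data[-3:-1] selects indices [2, 3] (2->1, 3->7), giving [1, 7].

[1, 7]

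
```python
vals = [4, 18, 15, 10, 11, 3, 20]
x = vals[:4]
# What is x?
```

vals has length 7. The slice vals[:4] selects indices [0, 1, 2, 3] (0->4, 1->18, 2->15, 3->10), giving [4, 18, 15, 10].

[4, 18, 15, 10]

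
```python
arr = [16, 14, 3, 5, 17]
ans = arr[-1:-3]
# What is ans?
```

arr has length 5. The slice arr[-1:-3] resolves to an empty index range, so the result is [].

[]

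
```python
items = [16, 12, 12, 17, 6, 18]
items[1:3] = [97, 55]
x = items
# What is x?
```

items starts as [16, 12, 12, 17, 6, 18] (length 6). The slice items[1:3] covers indices [1, 2] with values [12, 12]. Replacing that slice with [97, 55] (same length) produces [16, 97, 55, 17, 6, 18].

[16, 97, 55, 17, 6, 18]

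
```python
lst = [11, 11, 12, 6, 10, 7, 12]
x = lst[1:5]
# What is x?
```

lst has length 7. The slice lst[1:5] selects indices [1, 2, 3, 4] (1->11, 2->12, 3->6, 4->10), giving [11, 12, 6, 10].

[11, 12, 6, 10]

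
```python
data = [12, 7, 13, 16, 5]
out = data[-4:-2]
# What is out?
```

data has length 5. The slice data[-4:-2] selects indices [1, 2] (1->7, 2->13), giving [7, 13].

[7, 13]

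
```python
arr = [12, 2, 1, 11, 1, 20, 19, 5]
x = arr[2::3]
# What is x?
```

arr has length 8. The slice arr[2::3] selects indices [2, 5] (2->1, 5->20), giving [1, 20].

[1, 20]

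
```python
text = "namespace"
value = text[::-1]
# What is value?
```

text has length 9. The slice text[::-1] selects indices [8, 7, 6, 5, 4, 3, 2, 1, 0] (8->'e', 7->'c', 6->'a', 5->'p', 4->'s', 3->'e', 2->'m', 1->'a', 0->'n'), giving 'ecapseman'.

'ecapseman'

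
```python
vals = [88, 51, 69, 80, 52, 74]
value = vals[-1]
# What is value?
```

vals has length 6. Negative index -1 maps to positive index 6 + (-1) = 5. vals[5] = 74.

74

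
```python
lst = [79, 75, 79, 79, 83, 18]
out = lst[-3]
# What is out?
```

lst has length 6. Negative index -3 maps to positive index 6 + (-3) = 3. lst[3] = 79.

79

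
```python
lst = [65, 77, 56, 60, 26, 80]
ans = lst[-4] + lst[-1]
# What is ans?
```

lst has length 6. Negative index -4 maps to positive index 6 + (-4) = 2. lst[2] = 56.
lst has length 6. Negative index -1 maps to positive index 6 + (-1) = 5. lst[5] = 80.
Sum: 56 + 80 = 136.

136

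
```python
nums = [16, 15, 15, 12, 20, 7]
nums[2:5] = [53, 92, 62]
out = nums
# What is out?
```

nums starts as [16, 15, 15, 12, 20, 7] (length 6). The slice nums[2:5] covers indices [2, 3, 4] with values [15, 12, 20]. Replacing that slice with [53, 92, 62] (same length) produces [16, 15, 53, 92, 62, 7].

[16, 15, 53, 92, 62, 7]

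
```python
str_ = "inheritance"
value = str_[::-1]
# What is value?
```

str_ has length 11. The slice str_[::-1] selects indices [10, 9, 8, 7, 6, 5, 4, 3, 2, 1, 0] (10->'e', 9->'c', 8->'n', 7->'a', 6->'t', 5->'i', 4->'r', 3->'e', 2->'h', 1->'n', 0->'i'), giving 'ecnatirehni'.

'ecnatirehni'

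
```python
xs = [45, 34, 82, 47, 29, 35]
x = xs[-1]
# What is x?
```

xs has length 6. Negative index -1 maps to positive index 6 + (-1) = 5. xs[5] = 35.

35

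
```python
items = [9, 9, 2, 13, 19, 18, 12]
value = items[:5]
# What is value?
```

items has length 7. The slice items[:5] selects indices [0, 1, 2, 3, 4] (0->9, 1->9, 2->2, 3->13, 4->19), giving [9, 9, 2, 13, 19].

[9, 9, 2, 13, 19]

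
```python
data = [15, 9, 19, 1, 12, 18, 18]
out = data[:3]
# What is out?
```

data has length 7. The slice data[:3] selects indices [0, 1, 2] (0->15, 1->9, 2->19), giving [15, 9, 19].

[15, 9, 19]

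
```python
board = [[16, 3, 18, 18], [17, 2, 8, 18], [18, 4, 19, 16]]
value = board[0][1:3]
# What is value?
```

board[0] = [16, 3, 18, 18]. board[0] has length 4. The slice board[0][1:3] selects indices [1, 2] (1->3, 2->18), giving [3, 18].

[3, 18]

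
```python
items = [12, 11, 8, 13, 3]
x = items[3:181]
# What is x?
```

items has length 5. The slice items[3:181] selects indices [3, 4] (3->13, 4->3), giving [13, 3].

[13, 3]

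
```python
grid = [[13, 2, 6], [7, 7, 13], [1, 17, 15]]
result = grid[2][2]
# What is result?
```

grid[2] = [1, 17, 15]. Taking column 2 of that row yields 15.

15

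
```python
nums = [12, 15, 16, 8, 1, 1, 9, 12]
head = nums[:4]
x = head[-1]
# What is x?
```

nums has length 8. The slice nums[:4] selects indices [0, 1, 2, 3] (0->12, 1->15, 2->16, 3->8), giving [12, 15, 16, 8]. So head = [12, 15, 16, 8]. Then head[-1] = 8.

8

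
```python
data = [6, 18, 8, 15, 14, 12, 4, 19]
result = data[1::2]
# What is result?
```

data has length 8. The slice data[1::2] selects indices [1, 3, 5, 7] (1->18, 3->15, 5->12, 7->19), giving [18, 15, 12, 19].

[18, 15, 12, 19]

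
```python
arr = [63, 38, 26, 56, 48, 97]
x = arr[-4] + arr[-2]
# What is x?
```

arr has length 6. Negative index -4 maps to positive index 6 + (-4) = 2. arr[2] = 26.
arr has length 6. Negative index -2 maps to positive index 6 + (-2) = 4. arr[4] = 48.
Sum: 26 + 48 = 74.

74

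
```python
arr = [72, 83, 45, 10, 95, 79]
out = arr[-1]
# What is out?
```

arr has length 6. Negative index -1 maps to positive index 6 + (-1) = 5. arr[5] = 79.

79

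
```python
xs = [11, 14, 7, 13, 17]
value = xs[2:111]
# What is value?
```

xs has length 5. The slice xs[2:111] selects indices [2, 3, 4] (2->7, 3->13, 4->17), giving [7, 13, 17].

[7, 13, 17]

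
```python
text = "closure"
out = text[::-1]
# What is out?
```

text has length 7. The slice text[::-1] selects indices [6, 5, 4, 3, 2, 1, 0] (6->'e', 5->'r', 4->'u', 3->'s', 2->'o', 1->'l', 0->'c'), giving 'erusolc'.

'erusolc'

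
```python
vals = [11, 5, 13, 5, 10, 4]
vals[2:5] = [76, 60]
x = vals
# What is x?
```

vals starts as [11, 5, 13, 5, 10, 4] (length 6). The slice vals[2:5] covers indices [2, 3, 4] with values [13, 5, 10]. Replacing that slice with [76, 60] (different length) produces [11, 5, 76, 60, 4].

[11, 5, 76, 60, 4]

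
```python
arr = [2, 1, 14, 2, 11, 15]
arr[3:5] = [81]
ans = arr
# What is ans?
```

arr starts as [2, 1, 14, 2, 11, 15] (length 6). The slice arr[3:5] covers indices [3, 4] with values [2, 11]. Replacing that slice with [81] (different length) produces [2, 1, 14, 81, 15].

[2, 1, 14, 81, 15]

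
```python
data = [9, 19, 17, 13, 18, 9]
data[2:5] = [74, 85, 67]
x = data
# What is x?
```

data starts as [9, 19, 17, 13, 18, 9] (length 6). The slice data[2:5] covers indices [2, 3, 4] with values [17, 13, 18]. Replacing that slice with [74, 85, 67] (same length) produces [9, 19, 74, 85, 67, 9].

[9, 19, 74, 85, 67, 9]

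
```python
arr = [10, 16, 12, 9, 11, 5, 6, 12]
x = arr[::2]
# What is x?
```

arr has length 8. The slice arr[::2] selects indices [0, 2, 4, 6] (0->10, 2->12, 4->11, 6->6), giving [10, 12, 11, 6].

[10, 12, 11, 6]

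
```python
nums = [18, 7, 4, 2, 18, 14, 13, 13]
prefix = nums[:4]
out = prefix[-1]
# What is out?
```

nums has length 8. The slice nums[:4] selects indices [0, 1, 2, 3] (0->18, 1->7, 2->4, 3->2), giving [18, 7, 4, 2]. So prefix = [18, 7, 4, 2]. Then prefix[-1] = 2.

2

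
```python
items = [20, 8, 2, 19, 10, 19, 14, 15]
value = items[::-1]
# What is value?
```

items has length 8. The slice items[::-1] selects indices [7, 6, 5, 4, 3, 2, 1, 0] (7->15, 6->14, 5->19, 4->10, 3->19, 2->2, 1->8, 0->20), giving [15, 14, 19, 10, 19, 2, 8, 20].

[15, 14, 19, 10, 19, 2, 8, 20]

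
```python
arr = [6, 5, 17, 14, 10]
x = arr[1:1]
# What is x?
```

arr has length 5. The slice arr[1:1] resolves to an empty index range, so the result is [].

[]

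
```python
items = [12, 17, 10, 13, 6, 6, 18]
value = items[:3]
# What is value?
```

items has length 7. The slice items[:3] selects indices [0, 1, 2] (0->12, 1->17, 2->10), giving [12, 17, 10].

[12, 17, 10]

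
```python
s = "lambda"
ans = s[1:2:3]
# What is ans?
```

s has length 6. The slice s[1:2:3] selects indices [1] (1->'a'), giving 'a'.

'a'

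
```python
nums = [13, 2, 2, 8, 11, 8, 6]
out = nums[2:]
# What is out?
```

nums has length 7. The slice nums[2:] selects indices [2, 3, 4, 5, 6] (2->2, 3->8, 4->11, 5->8, 6->6), giving [2, 8, 11, 8, 6].

[2, 8, 11, 8, 6]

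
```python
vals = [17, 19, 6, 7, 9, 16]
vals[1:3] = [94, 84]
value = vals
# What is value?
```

vals starts as [17, 19, 6, 7, 9, 16] (length 6). The slice vals[1:3] covers indices [1, 2] with values [19, 6]. Replacing that slice with [94, 84] (same length) produces [17, 94, 84, 7, 9, 16].

[17, 94, 84, 7, 9, 16]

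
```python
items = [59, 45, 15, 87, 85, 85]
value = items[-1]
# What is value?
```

items has length 6. Negative index -1 maps to positive index 6 + (-1) = 5. items[5] = 85.

85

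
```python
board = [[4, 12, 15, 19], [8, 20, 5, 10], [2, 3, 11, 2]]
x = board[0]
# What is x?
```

board has 3 rows. Row 0 is [4, 12, 15, 19].

[4, 12, 15, 19]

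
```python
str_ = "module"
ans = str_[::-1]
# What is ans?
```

str_ has length 6. The slice str_[::-1] selects indices [5, 4, 3, 2, 1, 0] (5->'e', 4->'l', 3->'u', 2->'d', 1->'o', 0->'m'), giving 'eludom'.

'eludom'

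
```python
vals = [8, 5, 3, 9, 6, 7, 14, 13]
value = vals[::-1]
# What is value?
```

vals has length 8. The slice vals[::-1] selects indices [7, 6, 5, 4, 3, 2, 1, 0] (7->13, 6->14, 5->7, 4->6, 3->9, 2->3, 1->5, 0->8), giving [13, 14, 7, 6, 9, 3, 5, 8].

[13, 14, 7, 6, 9, 3, 5, 8]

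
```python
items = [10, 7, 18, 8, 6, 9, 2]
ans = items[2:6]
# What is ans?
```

items has length 7. The slice items[2:6] selects indices [2, 3, 4, 5] (2->18, 3->8, 4->6, 5->9), giving [18, 8, 6, 9].

[18, 8, 6, 9]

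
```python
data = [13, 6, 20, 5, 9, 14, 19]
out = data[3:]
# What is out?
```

data has length 7. The slice data[3:] selects indices [3, 4, 5, 6] (3->5, 4->9, 5->14, 6->19), giving [5, 9, 14, 19].

[5, 9, 14, 19]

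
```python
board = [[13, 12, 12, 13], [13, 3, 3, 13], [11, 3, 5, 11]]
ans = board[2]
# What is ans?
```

board has 3 rows. Row 2 is [11, 3, 5, 11].

[11, 3, 5, 11]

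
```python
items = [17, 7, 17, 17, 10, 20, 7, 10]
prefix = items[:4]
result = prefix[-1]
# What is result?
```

items has length 8. The slice items[:4] selects indices [0, 1, 2, 3] (0->17, 1->7, 2->17, 3->17), giving [17, 7, 17, 17]. So prefix = [17, 7, 17, 17]. Then prefix[-1] = 17.

17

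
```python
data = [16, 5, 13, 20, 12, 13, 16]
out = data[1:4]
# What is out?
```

data has length 7. The slice data[1:4] selects indices [1, 2, 3] (1->5, 2->13, 3->20), giving [5, 13, 20].

[5, 13, 20]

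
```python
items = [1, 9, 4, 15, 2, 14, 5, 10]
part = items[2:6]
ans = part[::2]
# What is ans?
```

items has length 8. The slice items[2:6] selects indices [2, 3, 4, 5] (2->4, 3->15, 4->2, 5->14), giving [4, 15, 2, 14]. So part = [4, 15, 2, 14]. part has length 4. The slice part[::2] selects indices [0, 2] (0->4, 2->2), giving [4, 2].

[4, 2]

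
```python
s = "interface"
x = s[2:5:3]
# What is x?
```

s has length 9. The slice s[2:5:3] selects indices [2] (2->'t'), giving 't'.

't'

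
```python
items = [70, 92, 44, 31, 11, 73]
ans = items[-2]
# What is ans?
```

items has length 6. Negative index -2 maps to positive index 6 + (-2) = 4. items[4] = 11.

11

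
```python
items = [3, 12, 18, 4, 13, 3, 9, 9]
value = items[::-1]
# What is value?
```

items has length 8. The slice items[::-1] selects indices [7, 6, 5, 4, 3, 2, 1, 0] (7->9, 6->9, 5->3, 4->13, 3->4, 2->18, 1->12, 0->3), giving [9, 9, 3, 13, 4, 18, 12, 3].

[9, 9, 3, 13, 4, 18, 12, 3]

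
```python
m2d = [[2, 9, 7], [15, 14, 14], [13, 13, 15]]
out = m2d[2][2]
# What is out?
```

m2d[2] = [13, 13, 15]. Taking column 2 of that row yields 15.

15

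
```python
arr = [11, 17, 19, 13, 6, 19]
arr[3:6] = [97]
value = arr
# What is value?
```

arr starts as [11, 17, 19, 13, 6, 19] (length 6). The slice arr[3:6] covers indices [3, 4, 5] with values [13, 6, 19]. Replacing that slice with [97] (different length) produces [11, 17, 19, 97].

[11, 17, 19, 97]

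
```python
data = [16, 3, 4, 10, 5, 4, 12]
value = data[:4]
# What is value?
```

data has length 7. The slice data[:4] selects indices [0, 1, 2, 3] (0->16, 1->3, 2->4, 3->10), giving [16, 3, 4, 10].

[16, 3, 4, 10]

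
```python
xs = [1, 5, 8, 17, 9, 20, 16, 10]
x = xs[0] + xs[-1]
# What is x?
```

xs has length 8. xs[0] = 1.
xs has length 8. Negative index -1 maps to positive index 8 + (-1) = 7. xs[7] = 10.
Sum: 1 + 10 = 11.

11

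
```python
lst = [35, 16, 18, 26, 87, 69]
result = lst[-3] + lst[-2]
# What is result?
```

lst has length 6. Negative index -3 maps to positive index 6 + (-3) = 3. lst[3] = 26.
lst has length 6. Negative index -2 maps to positive index 6 + (-2) = 4. lst[4] = 87.
Sum: 26 + 87 = 113.

113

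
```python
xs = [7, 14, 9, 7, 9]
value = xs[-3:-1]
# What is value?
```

xs has length 5. The slice xs[-3:-1] selects indices [2, 3] (2->9, 3->7), giving [9, 7].

[9, 7]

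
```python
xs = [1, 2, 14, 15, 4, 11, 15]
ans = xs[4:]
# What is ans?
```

xs has length 7. The slice xs[4:] selects indices [4, 5, 6] (4->4, 5->11, 6->15), giving [4, 11, 15].

[4, 11, 15]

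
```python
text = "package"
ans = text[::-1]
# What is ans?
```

text has length 7. The slice text[::-1] selects indices [6, 5, 4, 3, 2, 1, 0] (6->'e', 5->'g', 4->'a', 3->'k', 2->'c', 1->'a', 0->'p'), giving 'egakcap'.

'egakcap'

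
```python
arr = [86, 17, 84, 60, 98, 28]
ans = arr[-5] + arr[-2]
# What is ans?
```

arr has length 6. Negative index -5 maps to positive index 6 + (-5) = 1. arr[1] = 17.
arr has length 6. Negative index -2 maps to positive index 6 + (-2) = 4. arr[4] = 98.
Sum: 17 + 98 = 115.

115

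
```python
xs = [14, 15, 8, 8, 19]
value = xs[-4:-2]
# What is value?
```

xs has length 5. The slice xs[-4:-2] selects indices [1, 2] (1->15, 2->8), giving [15, 8].

[15, 8]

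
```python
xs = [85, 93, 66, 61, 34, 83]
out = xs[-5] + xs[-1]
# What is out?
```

xs has length 6. Negative index -5 maps to positive index 6 + (-5) = 1. xs[1] = 93.
xs has length 6. Negative index -1 maps to positive index 6 + (-1) = 5. xs[5] = 83.
Sum: 93 + 83 = 176.

176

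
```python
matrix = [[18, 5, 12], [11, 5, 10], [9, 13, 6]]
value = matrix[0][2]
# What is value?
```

matrix[0] = [18, 5, 12]. Taking column 2 of that row yields 12.

12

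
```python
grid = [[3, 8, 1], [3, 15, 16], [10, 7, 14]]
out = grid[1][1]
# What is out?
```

grid[1] = [3, 15, 16]. Taking column 1 of that row yields 15.

15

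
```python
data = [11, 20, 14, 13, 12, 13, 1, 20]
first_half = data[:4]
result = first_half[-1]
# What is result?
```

data has length 8. The slice data[:4] selects indices [0, 1, 2, 3] (0->11, 1->20, 2->14, 3->13), giving [11, 20, 14, 13]. So first_half = [11, 20, 14, 13]. Then first_half[-1] = 13.

13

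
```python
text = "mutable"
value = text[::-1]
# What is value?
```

text has length 7. The slice text[::-1] selects indices [6, 5, 4, 3, 2, 1, 0] (6->'e', 5->'l', 4->'b', 3->'a', 2->'t', 1->'u', 0->'m'), giving 'elbatum'.

'elbatum'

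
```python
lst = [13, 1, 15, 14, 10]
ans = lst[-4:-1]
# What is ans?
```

lst has length 5. The slice lst[-4:-1] selects indices [1, 2, 3] (1->1, 2->15, 3->14), giving [1, 15, 14].

[1, 15, 14]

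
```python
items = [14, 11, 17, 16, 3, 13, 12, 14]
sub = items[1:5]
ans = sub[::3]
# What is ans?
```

items has length 8. The slice items[1:5] selects indices [1, 2, 3, 4] (1->11, 2->17, 3->16, 4->3), giving [11, 17, 16, 3]. So sub = [11, 17, 16, 3]. sub has length 4. The slice sub[::3] selects indices [0, 3] (0->11, 3->3), giving [11, 3].

[11, 3]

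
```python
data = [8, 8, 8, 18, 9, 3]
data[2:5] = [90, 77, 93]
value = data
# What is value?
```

data starts as [8, 8, 8, 18, 9, 3] (length 6). The slice data[2:5] covers indices [2, 3, 4] with values [8, 18, 9]. Replacing that slice with [90, 77, 93] (same length) produces [8, 8, 90, 77, 93, 3].

[8, 8, 90, 77, 93, 3]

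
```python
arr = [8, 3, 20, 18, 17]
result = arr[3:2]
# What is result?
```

arr has length 5. The slice arr[3:2] resolves to an empty index range, so the result is [].

[]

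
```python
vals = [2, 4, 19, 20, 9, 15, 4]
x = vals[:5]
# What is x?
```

vals has length 7. The slice vals[:5] selects indices [0, 1, 2, 3, 4] (0->2, 1->4, 2->19, 3->20, 4->9), giving [2, 4, 19, 20, 9].

[2, 4, 19, 20, 9]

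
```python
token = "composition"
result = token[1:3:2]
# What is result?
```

token has length 11. The slice token[1:3:2] selects indices [1] (1->'o'), giving 'o'.

'o'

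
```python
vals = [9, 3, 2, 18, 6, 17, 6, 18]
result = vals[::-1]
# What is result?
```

vals has length 8. The slice vals[::-1] selects indices [7, 6, 5, 4, 3, 2, 1, 0] (7->18, 6->6, 5->17, 4->6, 3->18, 2->2, 1->3, 0->9), giving [18, 6, 17, 6, 18, 2, 3, 9].

[18, 6, 17, 6, 18, 2, 3, 9]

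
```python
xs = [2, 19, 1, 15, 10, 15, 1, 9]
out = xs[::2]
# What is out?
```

xs has length 8. The slice xs[::2] selects indices [0, 2, 4, 6] (0->2, 2->1, 4->10, 6->1), giving [2, 1, 10, 1].

[2, 1, 10, 1]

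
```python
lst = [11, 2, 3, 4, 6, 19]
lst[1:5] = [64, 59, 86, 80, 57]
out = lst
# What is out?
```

lst starts as [11, 2, 3, 4, 6, 19] (length 6). The slice lst[1:5] covers indices [1, 2, 3, 4] with values [2, 3, 4, 6]. Replacing that slice with [64, 59, 86, 80, 57] (different length) produces [11, 64, 59, 86, 80, 57, 19].

[11, 64, 59, 86, 80, 57, 19]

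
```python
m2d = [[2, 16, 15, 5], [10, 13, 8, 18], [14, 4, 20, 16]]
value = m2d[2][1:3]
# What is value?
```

m2d[2] = [14, 4, 20, 16]. m2d[2] has length 4. The slice m2d[2][1:3] selects indices [1, 2] (1->4, 2->20), giving [4, 20].

[4, 20]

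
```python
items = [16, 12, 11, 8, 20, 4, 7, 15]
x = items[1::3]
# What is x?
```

items has length 8. The slice items[1::3] selects indices [1, 4, 7] (1->12, 4->20, 7->15), giving [12, 20, 15].

[12, 20, 15]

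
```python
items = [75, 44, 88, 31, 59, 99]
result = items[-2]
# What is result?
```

items has length 6. Negative index -2 maps to positive index 6 + (-2) = 4. items[4] = 59.

59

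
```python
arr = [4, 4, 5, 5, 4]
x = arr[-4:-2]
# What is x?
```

arr has length 5. The slice arr[-4:-2] selects indices [1, 2] (1->4, 2->5), giving [4, 5].

[4, 5]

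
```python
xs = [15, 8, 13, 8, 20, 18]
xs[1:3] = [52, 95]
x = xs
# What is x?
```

xs starts as [15, 8, 13, 8, 20, 18] (length 6). The slice xs[1:3] covers indices [1, 2] with values [8, 13]. Replacing that slice with [52, 95] (same length) produces [15, 52, 95, 8, 20, 18].

[15, 52, 95, 8, 20, 18]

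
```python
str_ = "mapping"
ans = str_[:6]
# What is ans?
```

str_ has length 7. The slice str_[:6] selects indices [0, 1, 2, 3, 4, 5] (0->'m', 1->'a', 2->'p', 3->'p', 4->'i', 5->'n'), giving 'mappin'.

'mappin'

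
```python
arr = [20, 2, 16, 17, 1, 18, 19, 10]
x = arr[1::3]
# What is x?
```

arr has length 8. The slice arr[1::3] selects indices [1, 4, 7] (1->2, 4->1, 7->10), giving [2, 1, 10].

[2, 1, 10]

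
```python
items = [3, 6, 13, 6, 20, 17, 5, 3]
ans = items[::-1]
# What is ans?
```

items has length 8. The slice items[::-1] selects indices [7, 6, 5, 4, 3, 2, 1, 0] (7->3, 6->5, 5->17, 4->20, 3->6, 2->13, 1->6, 0->3), giving [3, 5, 17, 20, 6, 13, 6, 3].

[3, 5, 17, 20, 6, 13, 6, 3]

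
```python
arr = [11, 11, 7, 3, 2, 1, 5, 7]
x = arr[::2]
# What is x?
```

arr has length 8. The slice arr[::2] selects indices [0, 2, 4, 6] (0->11, 2->7, 4->2, 6->5), giving [11, 7, 2, 5].

[11, 7, 2, 5]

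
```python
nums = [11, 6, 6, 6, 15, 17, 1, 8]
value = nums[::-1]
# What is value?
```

nums has length 8. The slice nums[::-1] selects indices [7, 6, 5, 4, 3, 2, 1, 0] (7->8, 6->1, 5->17, 4->15, 3->6, 2->6, 1->6, 0->11), giving [8, 1, 17, 15, 6, 6, 6, 11].

[8, 1, 17, 15, 6, 6, 6, 11]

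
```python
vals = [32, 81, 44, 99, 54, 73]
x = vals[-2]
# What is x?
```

vals has length 6. Negative index -2 maps to positive index 6 + (-2) = 4. vals[4] = 54.

54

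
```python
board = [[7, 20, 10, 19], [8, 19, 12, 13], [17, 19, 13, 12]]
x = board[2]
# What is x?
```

board has 3 rows. Row 2 is [17, 19, 13, 12].

[17, 19, 13, 12]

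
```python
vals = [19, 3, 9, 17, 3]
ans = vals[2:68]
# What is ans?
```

vals has length 5. The slice vals[2:68] selects indices [2, 3, 4] (2->9, 3->17, 4->3), giving [9, 17, 3].

[9, 17, 3]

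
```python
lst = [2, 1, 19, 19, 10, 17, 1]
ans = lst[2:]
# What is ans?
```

lst has length 7. The slice lst[2:] selects indices [2, 3, 4, 5, 6] (2->19, 3->19, 4->10, 5->17, 6->1), giving [19, 19, 10, 17, 1].

[19, 19, 10, 17, 1]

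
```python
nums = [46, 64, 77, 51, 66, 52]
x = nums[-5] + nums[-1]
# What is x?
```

nums has length 6. Negative index -5 maps to positive index 6 + (-5) = 1. nums[1] = 64.
nums has length 6. Negative index -1 maps to positive index 6 + (-1) = 5. nums[5] = 52.
Sum: 64 + 52 = 116.

116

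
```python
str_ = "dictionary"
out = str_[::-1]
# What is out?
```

str_ has length 10. The slice str_[::-1] selects indices [9, 8, 7, 6, 5, 4, 3, 2, 1, 0] (9->'y', 8->'r', 7->'a', 6->'n', 5->'o', 4->'i', 3->'t', 2->'c', 1->'i', 0->'d'), giving 'yranoitcid'.

'yranoitcid'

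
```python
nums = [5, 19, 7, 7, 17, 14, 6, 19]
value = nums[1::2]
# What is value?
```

nums has length 8. The slice nums[1::2] selects indices [1, 3, 5, 7] (1->19, 3->7, 5->14, 7->19), giving [19, 7, 14, 19].

[19, 7, 14, 19]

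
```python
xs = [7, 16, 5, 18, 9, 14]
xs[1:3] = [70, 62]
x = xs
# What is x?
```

xs starts as [7, 16, 5, 18, 9, 14] (length 6). The slice xs[1:3] covers indices [1, 2] with values [16, 5]. Replacing that slice with [70, 62] (same length) produces [7, 70, 62, 18, 9, 14].

[7, 70, 62, 18, 9, 14]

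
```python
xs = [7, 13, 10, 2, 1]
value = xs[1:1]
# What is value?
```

xs has length 5. The slice xs[1:1] resolves to an empty index range, so the result is [].

[]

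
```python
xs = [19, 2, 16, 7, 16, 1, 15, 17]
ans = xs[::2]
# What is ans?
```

xs has length 8. The slice xs[::2] selects indices [0, 2, 4, 6] (0->19, 2->16, 4->16, 6->15), giving [19, 16, 16, 15].

[19, 16, 16, 15]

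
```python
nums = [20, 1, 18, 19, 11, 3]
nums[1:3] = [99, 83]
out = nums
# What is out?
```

nums starts as [20, 1, 18, 19, 11, 3] (length 6). The slice nums[1:3] covers indices [1, 2] with values [1, 18]. Replacing that slice with [99, 83] (same length) produces [20, 99, 83, 19, 11, 3].

[20, 99, 83, 19, 11, 3]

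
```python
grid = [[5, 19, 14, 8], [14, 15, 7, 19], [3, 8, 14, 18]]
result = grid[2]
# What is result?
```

grid has 3 rows. Row 2 is [3, 8, 14, 18].

[3, 8, 14, 18]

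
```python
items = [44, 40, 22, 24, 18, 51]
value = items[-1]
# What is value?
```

items has length 6. Negative index -1 maps to positive index 6 + (-1) = 5. items[5] = 51.

51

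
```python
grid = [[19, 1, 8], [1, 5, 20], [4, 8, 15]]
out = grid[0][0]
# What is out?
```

grid[0] = [19, 1, 8]. Taking column 0 of that row yields 19.

19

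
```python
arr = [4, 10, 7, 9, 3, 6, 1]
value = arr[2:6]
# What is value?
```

arr has length 7. The slice arr[2:6] selects indices [2, 3, 4, 5] (2->7, 3->9, 4->3, 5->6), giving [7, 9, 3, 6].

[7, 9, 3, 6]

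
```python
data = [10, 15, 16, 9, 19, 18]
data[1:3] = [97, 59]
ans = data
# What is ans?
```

data starts as [10, 15, 16, 9, 19, 18] (length 6). The slice data[1:3] covers indices [1, 2] with values [15, 16]. Replacing that slice with [97, 59] (same length) produces [10, 97, 59, 9, 19, 18].

[10, 97, 59, 9, 19, 18]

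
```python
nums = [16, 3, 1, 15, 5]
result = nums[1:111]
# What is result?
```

nums has length 5. The slice nums[1:111] selects indices [1, 2, 3, 4] (1->3, 2->1, 3->15, 4->5), giving [3, 1, 15, 5].

[3, 1, 15, 5]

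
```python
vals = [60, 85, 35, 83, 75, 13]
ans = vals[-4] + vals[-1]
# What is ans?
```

vals has length 6. Negative index -4 maps to positive index 6 + (-4) = 2. vals[2] = 35.
vals has length 6. Negative index -1 maps to positive index 6 + (-1) = 5. vals[5] = 13.
Sum: 35 + 13 = 48.

48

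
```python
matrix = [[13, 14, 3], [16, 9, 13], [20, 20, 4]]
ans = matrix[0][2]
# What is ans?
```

matrix[0] = [13, 14, 3]. Taking column 2 of that row yields 3.

3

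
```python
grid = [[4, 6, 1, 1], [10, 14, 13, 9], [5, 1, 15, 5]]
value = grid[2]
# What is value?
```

grid has 3 rows. Row 2 is [5, 1, 15, 5].

[5, 1, 15, 5]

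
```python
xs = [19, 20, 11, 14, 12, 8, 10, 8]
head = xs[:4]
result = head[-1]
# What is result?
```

xs has length 8. The slice xs[:4] selects indices [0, 1, 2, 3] (0->19, 1->20, 2->11, 3->14), giving [19, 20, 11, 14]. So head = [19, 20, 11, 14]. Then head[-1] = 14.

14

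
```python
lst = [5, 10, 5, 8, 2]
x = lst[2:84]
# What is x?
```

lst has length 5. The slice lst[2:84] selects indices [2, 3, 4] (2->5, 3->8, 4->2), giving [5, 8, 2].

[5, 8, 2]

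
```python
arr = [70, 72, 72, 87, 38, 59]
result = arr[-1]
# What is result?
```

arr has length 6. Negative index -1 maps to positive index 6 + (-1) = 5. arr[5] = 59.

59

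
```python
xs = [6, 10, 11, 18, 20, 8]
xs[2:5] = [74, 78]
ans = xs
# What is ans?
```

xs starts as [6, 10, 11, 18, 20, 8] (length 6). The slice xs[2:5] covers indices [2, 3, 4] with values [11, 18, 20]. Replacing that slice with [74, 78] (different length) produces [6, 10, 74, 78, 8].

[6, 10, 74, 78, 8]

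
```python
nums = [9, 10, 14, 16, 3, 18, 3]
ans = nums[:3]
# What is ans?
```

nums has length 7. The slice nums[:3] selects indices [0, 1, 2] (0->9, 1->10, 2->14), giving [9, 10, 14].

[9, 10, 14]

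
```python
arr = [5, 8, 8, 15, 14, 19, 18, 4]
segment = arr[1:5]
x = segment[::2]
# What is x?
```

arr has length 8. The slice arr[1:5] selects indices [1, 2, 3, 4] (1->8, 2->8, 3->15, 4->14), giving [8, 8, 15, 14]. So segment = [8, 8, 15, 14]. segment has length 4. The slice segment[::2] selects indices [0, 2] (0->8, 2->15), giving [8, 15].

[8, 15]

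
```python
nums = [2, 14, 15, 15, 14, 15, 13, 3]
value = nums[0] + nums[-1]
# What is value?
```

nums has length 8. nums[0] = 2.
nums has length 8. Negative index -1 maps to positive index 8 + (-1) = 7. nums[7] = 3.
Sum: 2 + 3 = 5.

5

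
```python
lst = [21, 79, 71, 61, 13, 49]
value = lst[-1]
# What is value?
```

lst has length 6. Negative index -1 maps to positive index 6 + (-1) = 5. lst[5] = 49.

49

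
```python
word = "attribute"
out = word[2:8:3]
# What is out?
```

word has length 9. The slice word[2:8:3] selects indices [2, 5] (2->'t', 5->'b'), giving 'tb'.

'tb'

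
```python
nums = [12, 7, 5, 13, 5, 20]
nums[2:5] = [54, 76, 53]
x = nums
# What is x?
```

nums starts as [12, 7, 5, 13, 5, 20] (length 6). The slice nums[2:5] covers indices [2, 3, 4] with values [5, 13, 5]. Replacing that slice with [54, 76, 53] (same length) produces [12, 7, 54, 76, 53, 20].

[12, 7, 54, 76, 53, 20]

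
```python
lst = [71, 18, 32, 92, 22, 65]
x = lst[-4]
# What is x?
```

lst has length 6. Negative index -4 maps to positive index 6 + (-4) = 2. lst[2] = 32.

32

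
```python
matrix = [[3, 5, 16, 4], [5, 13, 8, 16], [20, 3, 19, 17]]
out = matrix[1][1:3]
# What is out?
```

matrix[1] = [5, 13, 8, 16]. matrix[1] has length 4. The slice matrix[1][1:3] selects indices [1, 2] (1->13, 2->8), giving [13, 8].

[13, 8]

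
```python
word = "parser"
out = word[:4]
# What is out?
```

word has length 6. The slice word[:4] selects indices [0, 1, 2, 3] (0->'p', 1->'a', 2->'r', 3->'s'), giving 'pars'.

'pars'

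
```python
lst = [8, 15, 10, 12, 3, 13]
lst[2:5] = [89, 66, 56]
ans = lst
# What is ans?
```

lst starts as [8, 15, 10, 12, 3, 13] (length 6). The slice lst[2:5] covers indices [2, 3, 4] with values [10, 12, 3]. Replacing that slice with [89, 66, 56] (same length) produces [8, 15, 89, 66, 56, 13].

[8, 15, 89, 66, 56, 13]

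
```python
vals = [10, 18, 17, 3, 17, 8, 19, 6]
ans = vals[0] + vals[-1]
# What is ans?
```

vals has length 8. vals[0] = 10.
vals has length 8. Negative index -1 maps to positive index 8 + (-1) = 7. vals[7] = 6.
Sum: 10 + 6 = 16.

16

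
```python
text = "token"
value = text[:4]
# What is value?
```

text has length 5. The slice text[:4] selects indices [0, 1, 2, 3] (0->'t', 1->'o', 2->'k', 3->'e'), giving 'toke'.

'toke'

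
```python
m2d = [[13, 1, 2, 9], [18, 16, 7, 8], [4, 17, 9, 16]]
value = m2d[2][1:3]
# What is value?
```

m2d[2] = [4, 17, 9, 16]. m2d[2] has length 4. The slice m2d[2][1:3] selects indices [1, 2] (1->17, 2->9), giving [17, 9].

[17, 9]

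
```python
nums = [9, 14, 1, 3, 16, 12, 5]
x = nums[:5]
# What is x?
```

nums has length 7. The slice nums[:5] selects indices [0, 1, 2, 3, 4] (0->9, 1->14, 2->1, 3->3, 4->16), giving [9, 14, 1, 3, 16].

[9, 14, 1, 3, 16]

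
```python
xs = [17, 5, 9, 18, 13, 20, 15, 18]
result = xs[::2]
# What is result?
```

xs has length 8. The slice xs[::2] selects indices [0, 2, 4, 6] (0->17, 2->9, 4->13, 6->15), giving [17, 9, 13, 15].

[17, 9, 13, 15]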